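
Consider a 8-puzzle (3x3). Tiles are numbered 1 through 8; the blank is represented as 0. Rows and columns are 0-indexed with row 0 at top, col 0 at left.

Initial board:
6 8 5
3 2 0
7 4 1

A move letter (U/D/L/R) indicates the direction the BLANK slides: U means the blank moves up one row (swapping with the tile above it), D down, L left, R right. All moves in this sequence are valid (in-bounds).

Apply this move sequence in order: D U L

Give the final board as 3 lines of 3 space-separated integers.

Answer: 6 8 5
3 0 2
7 4 1

Derivation:
After move 1 (D):
6 8 5
3 2 1
7 4 0

After move 2 (U):
6 8 5
3 2 0
7 4 1

After move 3 (L):
6 8 5
3 0 2
7 4 1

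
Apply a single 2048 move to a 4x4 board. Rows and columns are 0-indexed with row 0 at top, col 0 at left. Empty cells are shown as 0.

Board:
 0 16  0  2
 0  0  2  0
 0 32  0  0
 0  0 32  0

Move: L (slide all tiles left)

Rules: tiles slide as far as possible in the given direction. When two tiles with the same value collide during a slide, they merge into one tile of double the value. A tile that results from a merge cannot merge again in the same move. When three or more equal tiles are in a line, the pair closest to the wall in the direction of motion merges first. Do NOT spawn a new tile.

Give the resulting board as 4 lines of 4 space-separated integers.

Answer: 16  2  0  0
 2  0  0  0
32  0  0  0
32  0  0  0

Derivation:
Slide left:
row 0: [0, 16, 0, 2] -> [16, 2, 0, 0]
row 1: [0, 0, 2, 0] -> [2, 0, 0, 0]
row 2: [0, 32, 0, 0] -> [32, 0, 0, 0]
row 3: [0, 0, 32, 0] -> [32, 0, 0, 0]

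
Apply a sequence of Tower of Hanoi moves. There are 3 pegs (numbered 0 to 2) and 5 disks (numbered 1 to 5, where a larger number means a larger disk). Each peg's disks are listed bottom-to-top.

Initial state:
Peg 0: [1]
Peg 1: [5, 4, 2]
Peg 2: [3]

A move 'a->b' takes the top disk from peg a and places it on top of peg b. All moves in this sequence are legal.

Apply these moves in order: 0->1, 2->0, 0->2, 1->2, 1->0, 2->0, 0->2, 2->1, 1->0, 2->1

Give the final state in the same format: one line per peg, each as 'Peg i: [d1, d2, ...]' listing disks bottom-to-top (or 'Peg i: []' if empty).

After move 1 (0->1):
Peg 0: []
Peg 1: [5, 4, 2, 1]
Peg 2: [3]

After move 2 (2->0):
Peg 0: [3]
Peg 1: [5, 4, 2, 1]
Peg 2: []

After move 3 (0->2):
Peg 0: []
Peg 1: [5, 4, 2, 1]
Peg 2: [3]

After move 4 (1->2):
Peg 0: []
Peg 1: [5, 4, 2]
Peg 2: [3, 1]

After move 5 (1->0):
Peg 0: [2]
Peg 1: [5, 4]
Peg 2: [3, 1]

After move 6 (2->0):
Peg 0: [2, 1]
Peg 1: [5, 4]
Peg 2: [3]

After move 7 (0->2):
Peg 0: [2]
Peg 1: [5, 4]
Peg 2: [3, 1]

After move 8 (2->1):
Peg 0: [2]
Peg 1: [5, 4, 1]
Peg 2: [3]

After move 9 (1->0):
Peg 0: [2, 1]
Peg 1: [5, 4]
Peg 2: [3]

After move 10 (2->1):
Peg 0: [2, 1]
Peg 1: [5, 4, 3]
Peg 2: []

Answer: Peg 0: [2, 1]
Peg 1: [5, 4, 3]
Peg 2: []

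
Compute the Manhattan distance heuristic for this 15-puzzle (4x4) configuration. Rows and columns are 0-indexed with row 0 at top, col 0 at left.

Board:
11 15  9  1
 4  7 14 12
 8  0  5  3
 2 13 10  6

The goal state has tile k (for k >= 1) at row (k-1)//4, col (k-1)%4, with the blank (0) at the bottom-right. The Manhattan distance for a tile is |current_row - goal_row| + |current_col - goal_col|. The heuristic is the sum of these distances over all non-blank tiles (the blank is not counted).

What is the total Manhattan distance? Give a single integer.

Tile 11: at (0,0), goal (2,2), distance |0-2|+|0-2| = 4
Tile 15: at (0,1), goal (3,2), distance |0-3|+|1-2| = 4
Tile 9: at (0,2), goal (2,0), distance |0-2|+|2-0| = 4
Tile 1: at (0,3), goal (0,0), distance |0-0|+|3-0| = 3
Tile 4: at (1,0), goal (0,3), distance |1-0|+|0-3| = 4
Tile 7: at (1,1), goal (1,2), distance |1-1|+|1-2| = 1
Tile 14: at (1,2), goal (3,1), distance |1-3|+|2-1| = 3
Tile 12: at (1,3), goal (2,3), distance |1-2|+|3-3| = 1
Tile 8: at (2,0), goal (1,3), distance |2-1|+|0-3| = 4
Tile 5: at (2,2), goal (1,0), distance |2-1|+|2-0| = 3
Tile 3: at (2,3), goal (0,2), distance |2-0|+|3-2| = 3
Tile 2: at (3,0), goal (0,1), distance |3-0|+|0-1| = 4
Tile 13: at (3,1), goal (3,0), distance |3-3|+|1-0| = 1
Tile 10: at (3,2), goal (2,1), distance |3-2|+|2-1| = 2
Tile 6: at (3,3), goal (1,1), distance |3-1|+|3-1| = 4
Sum: 4 + 4 + 4 + 3 + 4 + 1 + 3 + 1 + 4 + 3 + 3 + 4 + 1 + 2 + 4 = 45

Answer: 45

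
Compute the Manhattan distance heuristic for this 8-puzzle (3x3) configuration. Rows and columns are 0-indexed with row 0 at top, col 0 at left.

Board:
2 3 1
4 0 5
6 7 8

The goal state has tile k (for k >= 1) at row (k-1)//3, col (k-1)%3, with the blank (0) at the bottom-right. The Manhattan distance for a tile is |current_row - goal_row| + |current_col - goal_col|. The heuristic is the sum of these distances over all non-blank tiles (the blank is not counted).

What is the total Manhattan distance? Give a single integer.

Answer: 10

Derivation:
Tile 2: at (0,0), goal (0,1), distance |0-0|+|0-1| = 1
Tile 3: at (0,1), goal (0,2), distance |0-0|+|1-2| = 1
Tile 1: at (0,2), goal (0,0), distance |0-0|+|2-0| = 2
Tile 4: at (1,0), goal (1,0), distance |1-1|+|0-0| = 0
Tile 5: at (1,2), goal (1,1), distance |1-1|+|2-1| = 1
Tile 6: at (2,0), goal (1,2), distance |2-1|+|0-2| = 3
Tile 7: at (2,1), goal (2,0), distance |2-2|+|1-0| = 1
Tile 8: at (2,2), goal (2,1), distance |2-2|+|2-1| = 1
Sum: 1 + 1 + 2 + 0 + 1 + 3 + 1 + 1 = 10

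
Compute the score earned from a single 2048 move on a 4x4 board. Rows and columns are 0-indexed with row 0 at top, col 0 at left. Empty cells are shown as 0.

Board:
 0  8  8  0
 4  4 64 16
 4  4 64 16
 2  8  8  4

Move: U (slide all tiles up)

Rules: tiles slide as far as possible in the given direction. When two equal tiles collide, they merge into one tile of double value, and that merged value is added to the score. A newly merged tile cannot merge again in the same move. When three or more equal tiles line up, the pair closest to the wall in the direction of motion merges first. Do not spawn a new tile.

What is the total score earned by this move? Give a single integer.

Answer: 176

Derivation:
Slide up:
col 0: [0, 4, 4, 2] -> [8, 2, 0, 0]  score +8 (running 8)
col 1: [8, 4, 4, 8] -> [8, 8, 8, 0]  score +8 (running 16)
col 2: [8, 64, 64, 8] -> [8, 128, 8, 0]  score +128 (running 144)
col 3: [0, 16, 16, 4] -> [32, 4, 0, 0]  score +32 (running 176)
Board after move:
  8   8   8  32
  2   8 128   4
  0   8   8   0
  0   0   0   0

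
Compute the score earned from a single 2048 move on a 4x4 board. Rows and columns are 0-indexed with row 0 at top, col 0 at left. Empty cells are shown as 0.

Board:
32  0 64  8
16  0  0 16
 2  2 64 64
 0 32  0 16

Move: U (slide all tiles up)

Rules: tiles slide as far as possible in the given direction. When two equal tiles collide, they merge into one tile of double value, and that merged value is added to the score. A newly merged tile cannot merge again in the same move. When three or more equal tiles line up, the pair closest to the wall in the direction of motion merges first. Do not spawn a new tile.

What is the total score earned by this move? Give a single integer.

Slide up:
col 0: [32, 16, 2, 0] -> [32, 16, 2, 0]  score +0 (running 0)
col 1: [0, 0, 2, 32] -> [2, 32, 0, 0]  score +0 (running 0)
col 2: [64, 0, 64, 0] -> [128, 0, 0, 0]  score +128 (running 128)
col 3: [8, 16, 64, 16] -> [8, 16, 64, 16]  score +0 (running 128)
Board after move:
 32   2 128   8
 16  32   0  16
  2   0   0  64
  0   0   0  16

Answer: 128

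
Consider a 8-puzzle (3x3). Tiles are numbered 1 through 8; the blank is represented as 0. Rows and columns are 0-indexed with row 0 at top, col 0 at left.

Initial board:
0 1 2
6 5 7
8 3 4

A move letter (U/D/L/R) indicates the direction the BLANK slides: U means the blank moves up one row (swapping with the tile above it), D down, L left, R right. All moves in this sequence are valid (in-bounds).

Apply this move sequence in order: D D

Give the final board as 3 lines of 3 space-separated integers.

After move 1 (D):
6 1 2
0 5 7
8 3 4

After move 2 (D):
6 1 2
8 5 7
0 3 4

Answer: 6 1 2
8 5 7
0 3 4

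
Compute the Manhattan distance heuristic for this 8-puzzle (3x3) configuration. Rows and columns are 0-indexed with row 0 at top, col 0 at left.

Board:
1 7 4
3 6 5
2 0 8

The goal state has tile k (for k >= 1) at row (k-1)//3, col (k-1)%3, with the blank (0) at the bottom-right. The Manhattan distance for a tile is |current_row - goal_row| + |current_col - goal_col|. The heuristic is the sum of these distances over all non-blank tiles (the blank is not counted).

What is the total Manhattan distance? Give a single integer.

Tile 1: at (0,0), goal (0,0), distance |0-0|+|0-0| = 0
Tile 7: at (0,1), goal (2,0), distance |0-2|+|1-0| = 3
Tile 4: at (0,2), goal (1,0), distance |0-1|+|2-0| = 3
Tile 3: at (1,0), goal (0,2), distance |1-0|+|0-2| = 3
Tile 6: at (1,1), goal (1,2), distance |1-1|+|1-2| = 1
Tile 5: at (1,2), goal (1,1), distance |1-1|+|2-1| = 1
Tile 2: at (2,0), goal (0,1), distance |2-0|+|0-1| = 3
Tile 8: at (2,2), goal (2,1), distance |2-2|+|2-1| = 1
Sum: 0 + 3 + 3 + 3 + 1 + 1 + 3 + 1 = 15

Answer: 15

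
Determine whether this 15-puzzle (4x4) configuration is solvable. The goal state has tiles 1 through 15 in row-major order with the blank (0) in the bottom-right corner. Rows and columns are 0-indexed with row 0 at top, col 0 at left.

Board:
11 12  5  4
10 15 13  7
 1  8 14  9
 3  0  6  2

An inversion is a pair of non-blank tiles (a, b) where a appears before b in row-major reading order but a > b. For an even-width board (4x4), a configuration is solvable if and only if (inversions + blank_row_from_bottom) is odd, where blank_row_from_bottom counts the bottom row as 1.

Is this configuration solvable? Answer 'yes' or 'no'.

Answer: yes

Derivation:
Inversions: 66
Blank is in row 3 (0-indexed from top), which is row 1 counting from the bottom (bottom = 1).
66 + 1 = 67, which is odd, so the puzzle is solvable.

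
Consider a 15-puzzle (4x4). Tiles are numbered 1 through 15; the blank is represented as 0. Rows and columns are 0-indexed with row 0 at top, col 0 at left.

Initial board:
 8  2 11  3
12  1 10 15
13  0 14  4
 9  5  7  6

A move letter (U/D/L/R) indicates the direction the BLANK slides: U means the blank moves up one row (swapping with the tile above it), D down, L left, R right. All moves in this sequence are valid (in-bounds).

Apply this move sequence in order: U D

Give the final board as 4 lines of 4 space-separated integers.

Answer:  8  2 11  3
12  1 10 15
13  0 14  4
 9  5  7  6

Derivation:
After move 1 (U):
 8  2 11  3
12  0 10 15
13  1 14  4
 9  5  7  6

After move 2 (D):
 8  2 11  3
12  1 10 15
13  0 14  4
 9  5  7  6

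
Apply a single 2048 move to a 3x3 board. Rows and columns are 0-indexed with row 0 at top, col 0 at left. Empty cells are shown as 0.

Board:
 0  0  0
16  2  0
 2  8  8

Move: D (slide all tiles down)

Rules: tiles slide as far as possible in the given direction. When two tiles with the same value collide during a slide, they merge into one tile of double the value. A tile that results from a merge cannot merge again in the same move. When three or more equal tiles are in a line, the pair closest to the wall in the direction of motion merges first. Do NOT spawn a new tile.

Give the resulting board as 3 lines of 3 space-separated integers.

Answer:  0  0  0
16  2  0
 2  8  8

Derivation:
Slide down:
col 0: [0, 16, 2] -> [0, 16, 2]
col 1: [0, 2, 8] -> [0, 2, 8]
col 2: [0, 0, 8] -> [0, 0, 8]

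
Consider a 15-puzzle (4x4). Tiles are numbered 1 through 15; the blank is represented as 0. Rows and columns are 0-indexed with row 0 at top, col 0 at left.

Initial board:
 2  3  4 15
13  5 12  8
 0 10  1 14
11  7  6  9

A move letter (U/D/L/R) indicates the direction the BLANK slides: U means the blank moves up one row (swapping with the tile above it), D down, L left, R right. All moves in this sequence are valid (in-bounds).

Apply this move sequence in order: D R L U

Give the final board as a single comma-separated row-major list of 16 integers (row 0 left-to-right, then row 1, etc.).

Answer: 2, 3, 4, 15, 13, 5, 12, 8, 0, 10, 1, 14, 11, 7, 6, 9

Derivation:
After move 1 (D):
 2  3  4 15
13  5 12  8
11 10  1 14
 0  7  6  9

After move 2 (R):
 2  3  4 15
13  5 12  8
11 10  1 14
 7  0  6  9

After move 3 (L):
 2  3  4 15
13  5 12  8
11 10  1 14
 0  7  6  9

After move 4 (U):
 2  3  4 15
13  5 12  8
 0 10  1 14
11  7  6  9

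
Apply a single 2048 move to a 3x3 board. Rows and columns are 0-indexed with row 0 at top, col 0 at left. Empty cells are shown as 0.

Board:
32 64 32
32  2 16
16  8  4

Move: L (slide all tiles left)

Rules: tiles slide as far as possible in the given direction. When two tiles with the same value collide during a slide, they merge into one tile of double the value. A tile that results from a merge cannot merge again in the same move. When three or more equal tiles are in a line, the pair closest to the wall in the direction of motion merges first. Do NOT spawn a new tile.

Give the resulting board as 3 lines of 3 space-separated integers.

Answer: 32 64 32
32  2 16
16  8  4

Derivation:
Slide left:
row 0: [32, 64, 32] -> [32, 64, 32]
row 1: [32, 2, 16] -> [32, 2, 16]
row 2: [16, 8, 4] -> [16, 8, 4]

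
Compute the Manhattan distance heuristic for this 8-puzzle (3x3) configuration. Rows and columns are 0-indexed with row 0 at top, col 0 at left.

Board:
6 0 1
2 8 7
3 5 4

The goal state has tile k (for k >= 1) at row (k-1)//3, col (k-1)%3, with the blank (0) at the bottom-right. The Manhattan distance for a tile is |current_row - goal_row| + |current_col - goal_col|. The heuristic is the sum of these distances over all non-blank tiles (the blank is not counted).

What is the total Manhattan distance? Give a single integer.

Answer: 19

Derivation:
Tile 6: (0,0)->(1,2) = 3
Tile 1: (0,2)->(0,0) = 2
Tile 2: (1,0)->(0,1) = 2
Tile 8: (1,1)->(2,1) = 1
Tile 7: (1,2)->(2,0) = 3
Tile 3: (2,0)->(0,2) = 4
Tile 5: (2,1)->(1,1) = 1
Tile 4: (2,2)->(1,0) = 3
Sum: 3 + 2 + 2 + 1 + 3 + 4 + 1 + 3 = 19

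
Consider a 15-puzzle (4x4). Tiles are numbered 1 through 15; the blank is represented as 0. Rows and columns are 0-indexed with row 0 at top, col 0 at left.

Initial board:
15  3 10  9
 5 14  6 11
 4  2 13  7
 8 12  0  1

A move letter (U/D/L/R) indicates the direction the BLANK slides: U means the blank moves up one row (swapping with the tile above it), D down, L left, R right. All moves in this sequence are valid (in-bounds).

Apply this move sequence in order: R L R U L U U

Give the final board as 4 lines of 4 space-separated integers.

After move 1 (R):
15  3 10  9
 5 14  6 11
 4  2 13  7
 8 12  1  0

After move 2 (L):
15  3 10  9
 5 14  6 11
 4  2 13  7
 8 12  0  1

After move 3 (R):
15  3 10  9
 5 14  6 11
 4  2 13  7
 8 12  1  0

After move 4 (U):
15  3 10  9
 5 14  6 11
 4  2 13  0
 8 12  1  7

After move 5 (L):
15  3 10  9
 5 14  6 11
 4  2  0 13
 8 12  1  7

After move 6 (U):
15  3 10  9
 5 14  0 11
 4  2  6 13
 8 12  1  7

After move 7 (U):
15  3  0  9
 5 14 10 11
 4  2  6 13
 8 12  1  7

Answer: 15  3  0  9
 5 14 10 11
 4  2  6 13
 8 12  1  7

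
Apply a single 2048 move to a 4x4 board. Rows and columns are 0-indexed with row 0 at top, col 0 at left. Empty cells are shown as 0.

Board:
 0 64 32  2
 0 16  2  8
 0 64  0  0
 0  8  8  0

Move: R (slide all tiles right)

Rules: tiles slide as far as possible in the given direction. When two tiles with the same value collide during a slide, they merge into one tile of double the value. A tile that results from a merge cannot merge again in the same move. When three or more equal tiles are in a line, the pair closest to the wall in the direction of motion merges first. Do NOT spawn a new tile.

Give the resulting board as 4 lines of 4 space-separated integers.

Slide right:
row 0: [0, 64, 32, 2] -> [0, 64, 32, 2]
row 1: [0, 16, 2, 8] -> [0, 16, 2, 8]
row 2: [0, 64, 0, 0] -> [0, 0, 0, 64]
row 3: [0, 8, 8, 0] -> [0, 0, 0, 16]

Answer:  0 64 32  2
 0 16  2  8
 0  0  0 64
 0  0  0 16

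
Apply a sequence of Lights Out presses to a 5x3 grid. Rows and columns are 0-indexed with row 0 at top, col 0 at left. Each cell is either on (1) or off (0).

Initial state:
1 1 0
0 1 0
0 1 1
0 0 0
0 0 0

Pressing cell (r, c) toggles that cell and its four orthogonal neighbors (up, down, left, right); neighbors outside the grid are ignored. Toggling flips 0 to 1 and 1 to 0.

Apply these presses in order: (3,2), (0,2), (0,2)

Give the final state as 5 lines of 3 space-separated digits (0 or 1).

After press 1 at (3,2):
1 1 0
0 1 0
0 1 0
0 1 1
0 0 1

After press 2 at (0,2):
1 0 1
0 1 1
0 1 0
0 1 1
0 0 1

After press 3 at (0,2):
1 1 0
0 1 0
0 1 0
0 1 1
0 0 1

Answer: 1 1 0
0 1 0
0 1 0
0 1 1
0 0 1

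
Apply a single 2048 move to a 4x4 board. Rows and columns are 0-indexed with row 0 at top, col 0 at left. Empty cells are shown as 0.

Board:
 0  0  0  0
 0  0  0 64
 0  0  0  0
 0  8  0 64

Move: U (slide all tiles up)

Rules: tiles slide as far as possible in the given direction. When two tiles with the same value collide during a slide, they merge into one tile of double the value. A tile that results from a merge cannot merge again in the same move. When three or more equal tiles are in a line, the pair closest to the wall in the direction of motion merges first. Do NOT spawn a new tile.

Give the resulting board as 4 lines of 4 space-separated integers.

Slide up:
col 0: [0, 0, 0, 0] -> [0, 0, 0, 0]
col 1: [0, 0, 0, 8] -> [8, 0, 0, 0]
col 2: [0, 0, 0, 0] -> [0, 0, 0, 0]
col 3: [0, 64, 0, 64] -> [128, 0, 0, 0]

Answer:   0   8   0 128
  0   0   0   0
  0   0   0   0
  0   0   0   0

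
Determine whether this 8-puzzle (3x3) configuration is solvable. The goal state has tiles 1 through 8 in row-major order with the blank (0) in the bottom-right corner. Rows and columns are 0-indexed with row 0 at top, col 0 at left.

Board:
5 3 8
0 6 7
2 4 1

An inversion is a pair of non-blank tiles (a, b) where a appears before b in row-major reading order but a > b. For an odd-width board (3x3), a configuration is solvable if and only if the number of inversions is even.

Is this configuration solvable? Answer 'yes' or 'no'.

Answer: no

Derivation:
Inversions (pairs i<j in row-major order where tile[i] > tile[j] > 0): 19
19 is odd, so the puzzle is not solvable.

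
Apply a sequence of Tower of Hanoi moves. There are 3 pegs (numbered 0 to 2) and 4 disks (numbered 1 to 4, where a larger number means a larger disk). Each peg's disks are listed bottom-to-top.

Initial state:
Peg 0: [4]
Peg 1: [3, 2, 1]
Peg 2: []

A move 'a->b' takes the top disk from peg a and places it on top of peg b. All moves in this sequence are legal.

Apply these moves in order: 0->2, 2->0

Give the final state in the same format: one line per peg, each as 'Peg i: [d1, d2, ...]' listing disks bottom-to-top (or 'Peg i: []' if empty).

After move 1 (0->2):
Peg 0: []
Peg 1: [3, 2, 1]
Peg 2: [4]

After move 2 (2->0):
Peg 0: [4]
Peg 1: [3, 2, 1]
Peg 2: []

Answer: Peg 0: [4]
Peg 1: [3, 2, 1]
Peg 2: []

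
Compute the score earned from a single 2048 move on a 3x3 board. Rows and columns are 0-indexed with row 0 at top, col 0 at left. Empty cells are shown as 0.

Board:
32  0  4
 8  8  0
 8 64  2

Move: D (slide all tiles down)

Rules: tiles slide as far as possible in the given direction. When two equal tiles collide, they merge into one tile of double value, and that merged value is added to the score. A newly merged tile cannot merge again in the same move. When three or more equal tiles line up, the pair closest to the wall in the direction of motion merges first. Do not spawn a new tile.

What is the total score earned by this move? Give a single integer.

Answer: 16

Derivation:
Slide down:
col 0: [32, 8, 8] -> [0, 32, 16]  score +16 (running 16)
col 1: [0, 8, 64] -> [0, 8, 64]  score +0 (running 16)
col 2: [4, 0, 2] -> [0, 4, 2]  score +0 (running 16)
Board after move:
 0  0  0
32  8  4
16 64  2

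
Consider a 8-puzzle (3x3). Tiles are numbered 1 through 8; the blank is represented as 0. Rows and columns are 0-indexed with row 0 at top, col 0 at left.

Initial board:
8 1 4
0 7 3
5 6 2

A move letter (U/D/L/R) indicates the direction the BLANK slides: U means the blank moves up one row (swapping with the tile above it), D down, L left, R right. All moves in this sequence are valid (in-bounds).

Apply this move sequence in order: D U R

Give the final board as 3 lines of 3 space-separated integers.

Answer: 8 1 4
7 0 3
5 6 2

Derivation:
After move 1 (D):
8 1 4
5 7 3
0 6 2

After move 2 (U):
8 1 4
0 7 3
5 6 2

After move 3 (R):
8 1 4
7 0 3
5 6 2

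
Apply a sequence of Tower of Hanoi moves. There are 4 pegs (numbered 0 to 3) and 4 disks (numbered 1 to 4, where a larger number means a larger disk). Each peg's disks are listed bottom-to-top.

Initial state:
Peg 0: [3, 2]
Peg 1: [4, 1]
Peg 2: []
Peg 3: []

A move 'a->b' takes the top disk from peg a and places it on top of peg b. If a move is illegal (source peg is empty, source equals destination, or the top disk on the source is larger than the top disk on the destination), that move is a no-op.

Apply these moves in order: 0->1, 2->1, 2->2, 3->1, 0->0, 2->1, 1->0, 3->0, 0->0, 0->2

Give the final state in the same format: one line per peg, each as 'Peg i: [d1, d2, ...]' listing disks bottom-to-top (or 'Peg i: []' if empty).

After move 1 (0->1):
Peg 0: [3, 2]
Peg 1: [4, 1]
Peg 2: []
Peg 3: []

After move 2 (2->1):
Peg 0: [3, 2]
Peg 1: [4, 1]
Peg 2: []
Peg 3: []

After move 3 (2->2):
Peg 0: [3, 2]
Peg 1: [4, 1]
Peg 2: []
Peg 3: []

After move 4 (3->1):
Peg 0: [3, 2]
Peg 1: [4, 1]
Peg 2: []
Peg 3: []

After move 5 (0->0):
Peg 0: [3, 2]
Peg 1: [4, 1]
Peg 2: []
Peg 3: []

After move 6 (2->1):
Peg 0: [3, 2]
Peg 1: [4, 1]
Peg 2: []
Peg 3: []

After move 7 (1->0):
Peg 0: [3, 2, 1]
Peg 1: [4]
Peg 2: []
Peg 3: []

After move 8 (3->0):
Peg 0: [3, 2, 1]
Peg 1: [4]
Peg 2: []
Peg 3: []

After move 9 (0->0):
Peg 0: [3, 2, 1]
Peg 1: [4]
Peg 2: []
Peg 3: []

After move 10 (0->2):
Peg 0: [3, 2]
Peg 1: [4]
Peg 2: [1]
Peg 3: []

Answer: Peg 0: [3, 2]
Peg 1: [4]
Peg 2: [1]
Peg 3: []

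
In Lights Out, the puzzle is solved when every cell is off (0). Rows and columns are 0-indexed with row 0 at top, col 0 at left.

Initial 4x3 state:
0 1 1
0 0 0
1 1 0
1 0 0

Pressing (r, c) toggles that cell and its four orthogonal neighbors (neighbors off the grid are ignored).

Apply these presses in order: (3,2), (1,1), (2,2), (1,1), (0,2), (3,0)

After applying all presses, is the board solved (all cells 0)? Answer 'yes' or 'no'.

After press 1 at (3,2):
0 1 1
0 0 0
1 1 1
1 1 1

After press 2 at (1,1):
0 0 1
1 1 1
1 0 1
1 1 1

After press 3 at (2,2):
0 0 1
1 1 0
1 1 0
1 1 0

After press 4 at (1,1):
0 1 1
0 0 1
1 0 0
1 1 0

After press 5 at (0,2):
0 0 0
0 0 0
1 0 0
1 1 0

After press 6 at (3,0):
0 0 0
0 0 0
0 0 0
0 0 0

Lights still on: 0

Answer: yes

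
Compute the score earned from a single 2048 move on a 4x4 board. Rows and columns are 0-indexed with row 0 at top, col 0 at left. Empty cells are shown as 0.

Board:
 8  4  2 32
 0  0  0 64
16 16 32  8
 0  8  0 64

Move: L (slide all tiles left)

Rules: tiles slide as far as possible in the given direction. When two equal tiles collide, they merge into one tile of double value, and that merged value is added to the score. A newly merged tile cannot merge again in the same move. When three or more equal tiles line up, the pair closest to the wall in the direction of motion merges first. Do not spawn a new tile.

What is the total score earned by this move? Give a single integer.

Answer: 32

Derivation:
Slide left:
row 0: [8, 4, 2, 32] -> [8, 4, 2, 32]  score +0 (running 0)
row 1: [0, 0, 0, 64] -> [64, 0, 0, 0]  score +0 (running 0)
row 2: [16, 16, 32, 8] -> [32, 32, 8, 0]  score +32 (running 32)
row 3: [0, 8, 0, 64] -> [8, 64, 0, 0]  score +0 (running 32)
Board after move:
 8  4  2 32
64  0  0  0
32 32  8  0
 8 64  0  0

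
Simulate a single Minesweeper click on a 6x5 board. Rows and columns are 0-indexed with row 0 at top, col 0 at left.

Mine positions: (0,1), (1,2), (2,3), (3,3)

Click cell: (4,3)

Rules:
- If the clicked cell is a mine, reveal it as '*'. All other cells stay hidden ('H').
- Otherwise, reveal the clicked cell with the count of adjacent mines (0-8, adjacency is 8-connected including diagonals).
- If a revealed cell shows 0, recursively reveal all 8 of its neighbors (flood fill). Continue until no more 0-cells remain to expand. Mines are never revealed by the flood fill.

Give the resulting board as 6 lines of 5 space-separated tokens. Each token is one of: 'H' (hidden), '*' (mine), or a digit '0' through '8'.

H H H H H
H H H H H
H H H H H
H H H H H
H H H 1 H
H H H H H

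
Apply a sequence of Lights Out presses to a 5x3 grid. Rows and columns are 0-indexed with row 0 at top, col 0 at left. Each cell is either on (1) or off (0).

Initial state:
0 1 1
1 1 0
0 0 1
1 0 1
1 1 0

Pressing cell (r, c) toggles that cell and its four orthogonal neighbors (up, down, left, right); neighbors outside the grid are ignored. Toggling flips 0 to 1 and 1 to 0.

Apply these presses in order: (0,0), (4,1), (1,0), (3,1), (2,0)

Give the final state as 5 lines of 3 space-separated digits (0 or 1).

After press 1 at (0,0):
1 0 1
0 1 0
0 0 1
1 0 1
1 1 0

After press 2 at (4,1):
1 0 1
0 1 0
0 0 1
1 1 1
0 0 1

After press 3 at (1,0):
0 0 1
1 0 0
1 0 1
1 1 1
0 0 1

After press 4 at (3,1):
0 0 1
1 0 0
1 1 1
0 0 0
0 1 1

After press 5 at (2,0):
0 0 1
0 0 0
0 0 1
1 0 0
0 1 1

Answer: 0 0 1
0 0 0
0 0 1
1 0 0
0 1 1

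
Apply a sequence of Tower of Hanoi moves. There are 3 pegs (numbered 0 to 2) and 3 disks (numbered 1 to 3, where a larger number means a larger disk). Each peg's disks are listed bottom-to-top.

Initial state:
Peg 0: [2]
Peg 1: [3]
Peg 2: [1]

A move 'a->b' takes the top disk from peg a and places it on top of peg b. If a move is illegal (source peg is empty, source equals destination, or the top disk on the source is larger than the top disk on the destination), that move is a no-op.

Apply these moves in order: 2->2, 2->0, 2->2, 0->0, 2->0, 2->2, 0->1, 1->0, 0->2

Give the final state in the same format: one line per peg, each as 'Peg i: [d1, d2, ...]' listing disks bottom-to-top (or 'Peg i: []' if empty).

Answer: Peg 0: [2]
Peg 1: [3]
Peg 2: [1]

Derivation:
After move 1 (2->2):
Peg 0: [2]
Peg 1: [3]
Peg 2: [1]

After move 2 (2->0):
Peg 0: [2, 1]
Peg 1: [3]
Peg 2: []

After move 3 (2->2):
Peg 0: [2, 1]
Peg 1: [3]
Peg 2: []

After move 4 (0->0):
Peg 0: [2, 1]
Peg 1: [3]
Peg 2: []

After move 5 (2->0):
Peg 0: [2, 1]
Peg 1: [3]
Peg 2: []

After move 6 (2->2):
Peg 0: [2, 1]
Peg 1: [3]
Peg 2: []

After move 7 (0->1):
Peg 0: [2]
Peg 1: [3, 1]
Peg 2: []

After move 8 (1->0):
Peg 0: [2, 1]
Peg 1: [3]
Peg 2: []

After move 9 (0->2):
Peg 0: [2]
Peg 1: [3]
Peg 2: [1]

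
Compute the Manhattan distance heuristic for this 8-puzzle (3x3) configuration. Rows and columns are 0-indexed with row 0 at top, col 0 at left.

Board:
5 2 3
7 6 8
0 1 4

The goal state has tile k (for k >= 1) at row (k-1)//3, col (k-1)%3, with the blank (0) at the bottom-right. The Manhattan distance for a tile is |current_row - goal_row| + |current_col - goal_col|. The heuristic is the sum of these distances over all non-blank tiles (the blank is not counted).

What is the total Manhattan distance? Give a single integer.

Tile 5: at (0,0), goal (1,1), distance |0-1|+|0-1| = 2
Tile 2: at (0,1), goal (0,1), distance |0-0|+|1-1| = 0
Tile 3: at (0,2), goal (0,2), distance |0-0|+|2-2| = 0
Tile 7: at (1,0), goal (2,0), distance |1-2|+|0-0| = 1
Tile 6: at (1,1), goal (1,2), distance |1-1|+|1-2| = 1
Tile 8: at (1,2), goal (2,1), distance |1-2|+|2-1| = 2
Tile 1: at (2,1), goal (0,0), distance |2-0|+|1-0| = 3
Tile 4: at (2,2), goal (1,0), distance |2-1|+|2-0| = 3
Sum: 2 + 0 + 0 + 1 + 1 + 2 + 3 + 3 = 12

Answer: 12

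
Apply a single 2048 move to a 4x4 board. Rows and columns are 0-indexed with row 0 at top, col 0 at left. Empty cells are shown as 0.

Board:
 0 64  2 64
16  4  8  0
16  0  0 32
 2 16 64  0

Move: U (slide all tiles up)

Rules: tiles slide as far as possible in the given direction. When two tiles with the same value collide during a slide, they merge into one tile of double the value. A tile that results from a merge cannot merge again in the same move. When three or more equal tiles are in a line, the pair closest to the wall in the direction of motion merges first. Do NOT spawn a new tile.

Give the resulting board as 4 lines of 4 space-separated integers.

Slide up:
col 0: [0, 16, 16, 2] -> [32, 2, 0, 0]
col 1: [64, 4, 0, 16] -> [64, 4, 16, 0]
col 2: [2, 8, 0, 64] -> [2, 8, 64, 0]
col 3: [64, 0, 32, 0] -> [64, 32, 0, 0]

Answer: 32 64  2 64
 2  4  8 32
 0 16 64  0
 0  0  0  0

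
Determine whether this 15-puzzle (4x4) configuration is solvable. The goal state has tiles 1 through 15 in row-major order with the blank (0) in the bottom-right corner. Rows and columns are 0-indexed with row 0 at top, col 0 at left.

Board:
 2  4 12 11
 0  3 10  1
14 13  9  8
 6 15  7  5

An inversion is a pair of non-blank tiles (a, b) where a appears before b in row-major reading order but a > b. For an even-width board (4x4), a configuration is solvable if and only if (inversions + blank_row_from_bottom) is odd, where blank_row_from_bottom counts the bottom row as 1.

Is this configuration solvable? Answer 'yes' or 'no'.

Answer: no

Derivation:
Inversions: 49
Blank is in row 1 (0-indexed from top), which is row 3 counting from the bottom (bottom = 1).
49 + 3 = 52, which is even, so the puzzle is not solvable.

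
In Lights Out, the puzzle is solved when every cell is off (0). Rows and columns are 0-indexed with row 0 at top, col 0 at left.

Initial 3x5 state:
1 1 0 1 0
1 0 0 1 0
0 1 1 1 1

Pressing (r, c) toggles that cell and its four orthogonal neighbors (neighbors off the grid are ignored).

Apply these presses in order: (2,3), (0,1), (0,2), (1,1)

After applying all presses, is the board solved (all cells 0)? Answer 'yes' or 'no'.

After press 1 at (2,3):
1 1 0 1 0
1 0 0 0 0
0 1 0 0 0

After press 2 at (0,1):
0 0 1 1 0
1 1 0 0 0
0 1 0 0 0

After press 3 at (0,2):
0 1 0 0 0
1 1 1 0 0
0 1 0 0 0

After press 4 at (1,1):
0 0 0 0 0
0 0 0 0 0
0 0 0 0 0

Lights still on: 0

Answer: yes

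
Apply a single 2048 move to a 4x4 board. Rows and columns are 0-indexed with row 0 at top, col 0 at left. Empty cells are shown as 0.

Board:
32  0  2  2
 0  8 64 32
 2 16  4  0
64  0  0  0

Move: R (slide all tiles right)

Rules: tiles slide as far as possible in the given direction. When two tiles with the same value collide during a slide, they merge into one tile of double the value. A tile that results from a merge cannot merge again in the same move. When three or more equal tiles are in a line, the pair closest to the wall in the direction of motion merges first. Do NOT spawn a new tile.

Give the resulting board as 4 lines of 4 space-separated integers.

Answer:  0  0 32  4
 0  8 64 32
 0  2 16  4
 0  0  0 64

Derivation:
Slide right:
row 0: [32, 0, 2, 2] -> [0, 0, 32, 4]
row 1: [0, 8, 64, 32] -> [0, 8, 64, 32]
row 2: [2, 16, 4, 0] -> [0, 2, 16, 4]
row 3: [64, 0, 0, 0] -> [0, 0, 0, 64]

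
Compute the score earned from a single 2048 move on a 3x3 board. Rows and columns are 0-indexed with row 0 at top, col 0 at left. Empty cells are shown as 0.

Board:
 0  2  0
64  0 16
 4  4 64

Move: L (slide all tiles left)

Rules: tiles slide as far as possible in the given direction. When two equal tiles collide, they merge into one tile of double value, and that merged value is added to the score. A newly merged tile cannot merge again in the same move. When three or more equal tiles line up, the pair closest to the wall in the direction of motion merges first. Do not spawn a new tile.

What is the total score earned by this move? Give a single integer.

Answer: 8

Derivation:
Slide left:
row 0: [0, 2, 0] -> [2, 0, 0]  score +0 (running 0)
row 1: [64, 0, 16] -> [64, 16, 0]  score +0 (running 0)
row 2: [4, 4, 64] -> [8, 64, 0]  score +8 (running 8)
Board after move:
 2  0  0
64 16  0
 8 64  0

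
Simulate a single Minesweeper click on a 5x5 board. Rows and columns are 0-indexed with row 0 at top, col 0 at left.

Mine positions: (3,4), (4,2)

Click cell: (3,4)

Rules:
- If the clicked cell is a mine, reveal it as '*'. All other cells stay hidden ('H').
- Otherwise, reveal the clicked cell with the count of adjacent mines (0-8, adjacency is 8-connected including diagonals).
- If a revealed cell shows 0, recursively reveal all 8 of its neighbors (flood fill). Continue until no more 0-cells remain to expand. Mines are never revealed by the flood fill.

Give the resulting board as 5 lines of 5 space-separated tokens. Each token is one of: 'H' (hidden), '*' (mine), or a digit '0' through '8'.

H H H H H
H H H H H
H H H H H
H H H H *
H H H H H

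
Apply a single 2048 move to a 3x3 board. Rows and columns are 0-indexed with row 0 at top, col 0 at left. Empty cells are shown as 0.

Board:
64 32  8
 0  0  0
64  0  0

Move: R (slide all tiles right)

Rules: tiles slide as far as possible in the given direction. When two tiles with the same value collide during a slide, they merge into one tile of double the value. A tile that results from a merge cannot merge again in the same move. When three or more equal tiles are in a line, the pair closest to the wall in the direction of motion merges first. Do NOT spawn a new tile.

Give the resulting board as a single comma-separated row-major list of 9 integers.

Answer: 64, 32, 8, 0, 0, 0, 0, 0, 64

Derivation:
Slide right:
row 0: [64, 32, 8] -> [64, 32, 8]
row 1: [0, 0, 0] -> [0, 0, 0]
row 2: [64, 0, 0] -> [0, 0, 64]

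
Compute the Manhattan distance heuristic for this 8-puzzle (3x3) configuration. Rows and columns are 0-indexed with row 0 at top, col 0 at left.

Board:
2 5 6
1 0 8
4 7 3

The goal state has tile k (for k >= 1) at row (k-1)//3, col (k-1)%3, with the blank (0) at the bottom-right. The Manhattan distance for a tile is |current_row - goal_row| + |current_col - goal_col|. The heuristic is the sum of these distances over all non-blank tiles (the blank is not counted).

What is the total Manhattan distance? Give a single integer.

Answer: 10

Derivation:
Tile 2: (0,0)->(0,1) = 1
Tile 5: (0,1)->(1,1) = 1
Tile 6: (0,2)->(1,2) = 1
Tile 1: (1,0)->(0,0) = 1
Tile 8: (1,2)->(2,1) = 2
Tile 4: (2,0)->(1,0) = 1
Tile 7: (2,1)->(2,0) = 1
Tile 3: (2,2)->(0,2) = 2
Sum: 1 + 1 + 1 + 1 + 2 + 1 + 1 + 2 = 10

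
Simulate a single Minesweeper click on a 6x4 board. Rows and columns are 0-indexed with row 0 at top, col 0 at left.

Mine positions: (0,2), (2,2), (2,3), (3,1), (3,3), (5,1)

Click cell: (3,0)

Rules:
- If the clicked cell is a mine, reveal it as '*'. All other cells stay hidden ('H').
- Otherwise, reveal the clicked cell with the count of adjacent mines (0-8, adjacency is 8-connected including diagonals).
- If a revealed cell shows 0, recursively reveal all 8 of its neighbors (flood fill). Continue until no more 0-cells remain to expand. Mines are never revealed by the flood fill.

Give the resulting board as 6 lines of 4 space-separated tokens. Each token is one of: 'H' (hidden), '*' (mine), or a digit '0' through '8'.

H H H H
H H H H
H H H H
1 H H H
H H H H
H H H H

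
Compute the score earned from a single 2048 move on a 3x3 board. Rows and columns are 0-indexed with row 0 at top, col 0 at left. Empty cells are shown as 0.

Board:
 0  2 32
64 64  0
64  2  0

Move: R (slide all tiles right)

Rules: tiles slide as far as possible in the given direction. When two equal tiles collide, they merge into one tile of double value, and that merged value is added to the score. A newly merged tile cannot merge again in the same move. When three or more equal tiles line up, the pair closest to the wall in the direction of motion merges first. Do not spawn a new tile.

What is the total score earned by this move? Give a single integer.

Slide right:
row 0: [0, 2, 32] -> [0, 2, 32]  score +0 (running 0)
row 1: [64, 64, 0] -> [0, 0, 128]  score +128 (running 128)
row 2: [64, 2, 0] -> [0, 64, 2]  score +0 (running 128)
Board after move:
  0   2  32
  0   0 128
  0  64   2

Answer: 128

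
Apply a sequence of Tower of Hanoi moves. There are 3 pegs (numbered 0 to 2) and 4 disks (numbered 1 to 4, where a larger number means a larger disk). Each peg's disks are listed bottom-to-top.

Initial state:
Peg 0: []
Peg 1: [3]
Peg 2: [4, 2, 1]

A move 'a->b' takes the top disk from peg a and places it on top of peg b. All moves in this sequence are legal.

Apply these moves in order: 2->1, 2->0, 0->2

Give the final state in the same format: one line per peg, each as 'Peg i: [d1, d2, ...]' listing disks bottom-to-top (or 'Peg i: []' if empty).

After move 1 (2->1):
Peg 0: []
Peg 1: [3, 1]
Peg 2: [4, 2]

After move 2 (2->0):
Peg 0: [2]
Peg 1: [3, 1]
Peg 2: [4]

After move 3 (0->2):
Peg 0: []
Peg 1: [3, 1]
Peg 2: [4, 2]

Answer: Peg 0: []
Peg 1: [3, 1]
Peg 2: [4, 2]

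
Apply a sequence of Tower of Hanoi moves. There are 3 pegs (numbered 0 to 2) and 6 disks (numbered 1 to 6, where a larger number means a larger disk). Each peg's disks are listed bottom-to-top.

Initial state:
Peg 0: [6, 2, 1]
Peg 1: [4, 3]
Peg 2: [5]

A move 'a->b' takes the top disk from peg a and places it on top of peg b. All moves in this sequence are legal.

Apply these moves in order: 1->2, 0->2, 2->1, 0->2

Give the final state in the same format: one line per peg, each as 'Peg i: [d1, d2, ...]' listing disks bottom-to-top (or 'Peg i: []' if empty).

After move 1 (1->2):
Peg 0: [6, 2, 1]
Peg 1: [4]
Peg 2: [5, 3]

After move 2 (0->2):
Peg 0: [6, 2]
Peg 1: [4]
Peg 2: [5, 3, 1]

After move 3 (2->1):
Peg 0: [6, 2]
Peg 1: [4, 1]
Peg 2: [5, 3]

After move 4 (0->2):
Peg 0: [6]
Peg 1: [4, 1]
Peg 2: [5, 3, 2]

Answer: Peg 0: [6]
Peg 1: [4, 1]
Peg 2: [5, 3, 2]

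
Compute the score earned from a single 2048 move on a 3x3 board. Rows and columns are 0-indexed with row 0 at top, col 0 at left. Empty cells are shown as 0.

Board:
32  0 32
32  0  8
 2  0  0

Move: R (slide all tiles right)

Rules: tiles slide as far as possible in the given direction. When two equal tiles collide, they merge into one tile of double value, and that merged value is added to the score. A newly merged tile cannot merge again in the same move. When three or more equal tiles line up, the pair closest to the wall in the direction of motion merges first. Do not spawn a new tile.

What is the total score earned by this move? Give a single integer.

Slide right:
row 0: [32, 0, 32] -> [0, 0, 64]  score +64 (running 64)
row 1: [32, 0, 8] -> [0, 32, 8]  score +0 (running 64)
row 2: [2, 0, 0] -> [0, 0, 2]  score +0 (running 64)
Board after move:
 0  0 64
 0 32  8
 0  0  2

Answer: 64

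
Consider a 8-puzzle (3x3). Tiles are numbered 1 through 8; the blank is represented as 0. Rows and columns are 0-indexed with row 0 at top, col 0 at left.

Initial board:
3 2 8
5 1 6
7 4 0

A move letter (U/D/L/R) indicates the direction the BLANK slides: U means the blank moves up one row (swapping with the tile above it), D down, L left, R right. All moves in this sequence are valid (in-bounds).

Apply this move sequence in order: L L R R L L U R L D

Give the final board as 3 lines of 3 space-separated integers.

After move 1 (L):
3 2 8
5 1 6
7 0 4

After move 2 (L):
3 2 8
5 1 6
0 7 4

After move 3 (R):
3 2 8
5 1 6
7 0 4

After move 4 (R):
3 2 8
5 1 6
7 4 0

After move 5 (L):
3 2 8
5 1 6
7 0 4

After move 6 (L):
3 2 8
5 1 6
0 7 4

After move 7 (U):
3 2 8
0 1 6
5 7 4

After move 8 (R):
3 2 8
1 0 6
5 7 4

After move 9 (L):
3 2 8
0 1 6
5 7 4

After move 10 (D):
3 2 8
5 1 6
0 7 4

Answer: 3 2 8
5 1 6
0 7 4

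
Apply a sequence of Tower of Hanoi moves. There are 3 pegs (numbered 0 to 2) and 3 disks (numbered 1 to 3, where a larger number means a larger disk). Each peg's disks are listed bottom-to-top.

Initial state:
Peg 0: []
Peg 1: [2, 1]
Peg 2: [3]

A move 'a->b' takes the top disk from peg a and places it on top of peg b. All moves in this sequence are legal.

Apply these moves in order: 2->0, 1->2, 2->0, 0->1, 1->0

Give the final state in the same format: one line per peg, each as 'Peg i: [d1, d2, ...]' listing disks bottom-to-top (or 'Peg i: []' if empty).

Answer: Peg 0: [3, 1]
Peg 1: [2]
Peg 2: []

Derivation:
After move 1 (2->0):
Peg 0: [3]
Peg 1: [2, 1]
Peg 2: []

After move 2 (1->2):
Peg 0: [3]
Peg 1: [2]
Peg 2: [1]

After move 3 (2->0):
Peg 0: [3, 1]
Peg 1: [2]
Peg 2: []

After move 4 (0->1):
Peg 0: [3]
Peg 1: [2, 1]
Peg 2: []

After move 5 (1->0):
Peg 0: [3, 1]
Peg 1: [2]
Peg 2: []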